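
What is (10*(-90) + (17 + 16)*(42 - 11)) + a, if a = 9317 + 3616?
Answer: 13056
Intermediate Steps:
a = 12933
(10*(-90) + (17 + 16)*(42 - 11)) + a = (10*(-90) + (17 + 16)*(42 - 11)) + 12933 = (-900 + 33*31) + 12933 = (-900 + 1023) + 12933 = 123 + 12933 = 13056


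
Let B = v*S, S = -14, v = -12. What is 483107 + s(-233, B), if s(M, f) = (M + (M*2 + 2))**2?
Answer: 968916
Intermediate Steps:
B = 168 (B = -12*(-14) = 168)
s(M, f) = (2 + 3*M)**2 (s(M, f) = (M + (2*M + 2))**2 = (M + (2 + 2*M))**2 = (2 + 3*M)**2)
483107 + s(-233, B) = 483107 + (2 + 3*(-233))**2 = 483107 + (2 - 699)**2 = 483107 + (-697)**2 = 483107 + 485809 = 968916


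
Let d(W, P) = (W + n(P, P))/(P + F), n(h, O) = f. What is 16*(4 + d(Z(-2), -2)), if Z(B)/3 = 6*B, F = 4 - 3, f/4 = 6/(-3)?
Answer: 768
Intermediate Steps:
f = -8 (f = 4*(6/(-3)) = 4*(6*(-1/3)) = 4*(-2) = -8)
n(h, O) = -8
F = 1
Z(B) = 18*B (Z(B) = 3*(6*B) = 18*B)
d(W, P) = (-8 + W)/(1 + P) (d(W, P) = (W - 8)/(P + 1) = (-8 + W)/(1 + P))
16*(4 + d(Z(-2), -2)) = 16*(4 + (-8 + 18*(-2))/(1 - 2)) = 16*(4 + (-8 - 36)/(-1)) = 16*(4 - 1*(-44)) = 16*(4 + 44) = 16*48 = 768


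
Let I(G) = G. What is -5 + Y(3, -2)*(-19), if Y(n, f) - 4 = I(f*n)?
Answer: 33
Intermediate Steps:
Y(n, f) = 4 + f*n
-5 + Y(3, -2)*(-19) = -5 + (4 - 2*3)*(-19) = -5 + (4 - 6)*(-19) = -5 - 2*(-19) = -5 + 38 = 33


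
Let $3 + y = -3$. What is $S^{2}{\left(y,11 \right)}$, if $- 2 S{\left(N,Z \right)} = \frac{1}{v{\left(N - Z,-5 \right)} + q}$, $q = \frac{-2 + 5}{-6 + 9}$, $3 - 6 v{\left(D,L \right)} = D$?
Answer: $\frac{9}{676} \approx 0.013314$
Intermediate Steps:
$v{\left(D,L \right)} = \frac{1}{2} - \frac{D}{6}$
$q = 1$ ($q = \frac{3}{3} = 3 \cdot \frac{1}{3} = 1$)
$y = -6$ ($y = -3 - 3 = -6$)
$S{\left(N,Z \right)} = - \frac{1}{2 \left(\frac{3}{2} - \frac{N}{6} + \frac{Z}{6}\right)}$ ($S{\left(N,Z \right)} = - \frac{1}{2 \left(\left(\frac{1}{2} - \frac{N - Z}{6}\right) + 1\right)} = - \frac{1}{2 \left(\left(\frac{1}{2} - \left(- \frac{Z}{6} + \frac{N}{6}\right)\right) + 1\right)} = - \frac{1}{2 \left(\left(\frac{1}{2} - \frac{N}{6} + \frac{Z}{6}\right) + 1\right)} = - \frac{1}{2 \left(\frac{3}{2} - \frac{N}{6} + \frac{Z}{6}\right)}$)
$S^{2}{\left(y,11 \right)} = \left(\frac{3}{-9 - 6 - 11}\right)^{2} = \left(\frac{3}{-26}\right)^{2} = \left(3 \left(- \frac{1}{26}\right)\right)^{2} = \left(- \frac{3}{26}\right)^{2} = \frac{9}{676}$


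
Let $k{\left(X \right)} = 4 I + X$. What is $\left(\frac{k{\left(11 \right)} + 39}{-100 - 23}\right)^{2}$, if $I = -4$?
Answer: $\frac{1156}{15129} \approx 0.07641$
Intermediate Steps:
$k{\left(X \right)} = -16 + X$ ($k{\left(X \right)} = 4 \left(-4\right) + X = -16 + X$)
$\left(\frac{k{\left(11 \right)} + 39}{-100 - 23}\right)^{2} = \left(\frac{\left(-16 + 11\right) + 39}{-100 - 23}\right)^{2} = \left(\frac{-5 + 39}{-123}\right)^{2} = \left(34 \left(- \frac{1}{123}\right)\right)^{2} = \left(- \frac{34}{123}\right)^{2} = \frac{1156}{15129}$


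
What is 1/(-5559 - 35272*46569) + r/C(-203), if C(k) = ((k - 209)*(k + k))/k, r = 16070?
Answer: -15278221771777/783401041668 ≈ -19.502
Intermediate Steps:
C(k) = -418 + 2*k (C(k) = ((-209 + k)*(2*k))/k = (2*k*(-209 + k))/k = -418 + 2*k)
1/(-5559 - 35272*46569) + r/C(-203) = 1/(-5559 - 35272*46569) + 16070/(-418 + 2*(-203)) = (1/46569)/(-40831) + 16070/(-418 - 406) = -1/40831*1/46569 + 16070/(-824) = -1/1901458839 + 16070*(-1/824) = -1/1901458839 - 8035/412 = -15278221771777/783401041668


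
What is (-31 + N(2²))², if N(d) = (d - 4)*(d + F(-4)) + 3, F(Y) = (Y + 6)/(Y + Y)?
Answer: 784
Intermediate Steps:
F(Y) = (6 + Y)/(2*Y) (F(Y) = (6 + Y)/((2*Y)) = (6 + Y)*(1/(2*Y)) = (6 + Y)/(2*Y))
N(d) = 3 + (-4 + d)*(-¼ + d) (N(d) = (d - 4)*(d + (½)*(6 - 4)/(-4)) + 3 = (-4 + d)*(d + (½)*(-¼)*2) + 3 = (-4 + d)*(d - ¼) + 3 = (-4 + d)*(-¼ + d) + 3 = 3 + (-4 + d)*(-¼ + d))
(-31 + N(2²))² = (-31 + (4 + (2²)² - 17/4*2²))² = (-31 + (4 + 4² - 17/4*4))² = (-31 + (4 + 16 - 17))² = (-31 + 3)² = (-28)² = 784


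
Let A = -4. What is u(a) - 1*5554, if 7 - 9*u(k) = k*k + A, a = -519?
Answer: -319336/9 ≈ -35482.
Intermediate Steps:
u(k) = 11/9 - k²/9 (u(k) = 7/9 - (k*k - 4)/9 = 7/9 - (k² - 4)/9 = 7/9 - (-4 + k²)/9 = 7/9 + (4/9 - k²/9) = 11/9 - k²/9)
u(a) - 1*5554 = (11/9 - ⅑*(-519)²) - 1*5554 = (11/9 - ⅑*269361) - 5554 = (11/9 - 29929) - 5554 = -269350/9 - 5554 = -319336/9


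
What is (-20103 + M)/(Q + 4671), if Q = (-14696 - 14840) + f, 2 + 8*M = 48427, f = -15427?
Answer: 16057/46048 ≈ 0.34870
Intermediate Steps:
M = 48425/8 (M = -1/4 + (1/8)*48427 = -1/4 + 48427/8 = 48425/8 ≈ 6053.1)
Q = -44963 (Q = (-14696 - 14840) - 15427 = -29536 - 15427 = -44963)
(-20103 + M)/(Q + 4671) = (-20103 + 48425/8)/(-44963 + 4671) = -112399/8/(-40292) = -112399/8*(-1/40292) = 16057/46048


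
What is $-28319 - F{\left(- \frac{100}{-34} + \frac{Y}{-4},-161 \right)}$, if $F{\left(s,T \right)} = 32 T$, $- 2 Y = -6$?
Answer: $-23167$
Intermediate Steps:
$Y = 3$ ($Y = \left(- \frac{1}{2}\right) \left(-6\right) = 3$)
$-28319 - F{\left(- \frac{100}{-34} + \frac{Y}{-4},-161 \right)} = -28319 - 32 \left(-161\right) = -28319 - -5152 = -28319 + 5152 = -23167$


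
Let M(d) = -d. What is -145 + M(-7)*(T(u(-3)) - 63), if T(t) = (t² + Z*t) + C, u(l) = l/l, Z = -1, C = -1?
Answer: -593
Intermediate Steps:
u(l) = 1
T(t) = -1 + t² - t (T(t) = (t² - t) - 1 = -1 + t² - t)
-145 + M(-7)*(T(u(-3)) - 63) = -145 + (-1*(-7))*((-1 + 1² - 1*1) - 63) = -145 + 7*((-1 + 1 - 1) - 63) = -145 + 7*(-1 - 63) = -145 + 7*(-64) = -145 - 448 = -593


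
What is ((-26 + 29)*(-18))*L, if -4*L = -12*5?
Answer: -810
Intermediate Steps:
L = 15 (L = -(-3)*5 = -1/4*(-60) = 15)
((-26 + 29)*(-18))*L = ((-26 + 29)*(-18))*15 = (3*(-18))*15 = -54*15 = -810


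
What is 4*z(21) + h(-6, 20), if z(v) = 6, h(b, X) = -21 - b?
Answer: 9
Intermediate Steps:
4*z(21) + h(-6, 20) = 4*6 + (-21 - 1*(-6)) = 24 + (-21 + 6) = 24 - 15 = 9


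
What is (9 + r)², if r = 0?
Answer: 81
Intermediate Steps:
(9 + r)² = (9 + 0)² = 9² = 81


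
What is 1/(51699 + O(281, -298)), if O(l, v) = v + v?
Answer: 1/51103 ≈ 1.9568e-5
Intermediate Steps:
O(l, v) = 2*v
1/(51699 + O(281, -298)) = 1/(51699 + 2*(-298)) = 1/(51699 - 596) = 1/51103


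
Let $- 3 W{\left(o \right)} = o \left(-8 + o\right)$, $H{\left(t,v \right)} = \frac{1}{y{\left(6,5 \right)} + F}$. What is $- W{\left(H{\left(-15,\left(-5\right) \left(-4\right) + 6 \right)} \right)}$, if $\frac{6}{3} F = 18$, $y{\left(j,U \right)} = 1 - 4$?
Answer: $- \frac{47}{108} \approx -0.43518$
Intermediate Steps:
$y{\left(j,U \right)} = -3$ ($y{\left(j,U \right)} = 1 - 4 = -3$)
$F = 9$ ($F = \frac{1}{2} \cdot 18 = 9$)
$H{\left(t,v \right)} = \frac{1}{6}$ ($H{\left(t,v \right)} = \frac{1}{-3 + 9} = \frac{1}{6}$)
$W{\left(o \right)} = - \frac{o \left(-8 + o\right)}{3}$
$- W{\left(H{\left(-15,\left(-5\right) \left(-4\right) + 6 \right)} \right)} = - \frac{8 - \frac{1}{6}}{3 \cdot 6} = - \frac{47}{3 \cdot 6 \cdot 6} = \left(-1\right) \frac{47}{108} = - \frac{47}{108}$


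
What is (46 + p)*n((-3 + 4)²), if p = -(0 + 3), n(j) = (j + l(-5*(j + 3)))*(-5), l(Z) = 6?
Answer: -1505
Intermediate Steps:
n(j) = -30 - 5*j (n(j) = (j + 6)*(-5) = (6 + j)*(-5) = -30 - 5*j)
p = -3 (p = -1*3 = -3)
(46 + p)*n((-3 + 4)²) = (46 - 3)*(-30 - 5*(-3 + 4)²) = 43*(-30 - 5*1²) = 43*(-30 - 5*1) = 43*(-30 - 5) = 43*(-35) = -1505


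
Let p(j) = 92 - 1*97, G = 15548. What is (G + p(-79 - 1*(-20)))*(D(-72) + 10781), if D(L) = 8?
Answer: 167693427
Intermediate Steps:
p(j) = -5 (p(j) = 92 - 97 = -5)
(G + p(-79 - 1*(-20)))*(D(-72) + 10781) = (15548 - 5)*(8 + 10781) = 15543*10789 = 167693427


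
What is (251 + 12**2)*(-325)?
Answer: -128375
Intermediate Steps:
(251 + 12**2)*(-325) = (251 + 144)*(-325) = 395*(-325) = -128375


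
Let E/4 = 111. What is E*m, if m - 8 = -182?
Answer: -77256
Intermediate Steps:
m = -174 (m = 8 - 182 = -174)
E = 444 (E = 4*111 = 444)
E*m = 444*(-174) = -77256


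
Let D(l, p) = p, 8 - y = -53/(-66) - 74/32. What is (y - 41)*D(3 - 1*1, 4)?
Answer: -16627/132 ≈ -125.96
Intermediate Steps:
y = 5021/528 (y = 8 - (-53/(-66) - 74/32) = 8 - (-53*(-1/66) - 74*1/32) = 8 - (53/66 - 37/16) = 8 - 1*(-797/528) = 8 + 797/528 = 5021/528 ≈ 9.5095)
(y - 41)*D(3 - 1*1, 4) = (5021/528 - 41)*4 = -16627/528*4 = -16627/132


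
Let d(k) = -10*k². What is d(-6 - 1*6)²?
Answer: 2073600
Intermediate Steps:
d(-6 - 1*6)² = (-10*(-6 - 1*6)²)² = (-10*(-6 - 6)²)² = (-10*(-12)²)² = (-10*144)² = (-1440)² = 2073600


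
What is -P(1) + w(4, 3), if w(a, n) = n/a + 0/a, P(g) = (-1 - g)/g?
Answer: 11/4 ≈ 2.7500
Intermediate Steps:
P(g) = (-1 - g)/g
w(a, n) = n/a (w(a, n) = n/a + 0 = n/a)
-P(1) + w(4, 3) = -(-1 - 1*1)/1 + 3/4 = -(-1 - 1) + 3*(¼) = -(-2) + ¾ = -1*(-2) + ¾ = 2 + ¾ = 11/4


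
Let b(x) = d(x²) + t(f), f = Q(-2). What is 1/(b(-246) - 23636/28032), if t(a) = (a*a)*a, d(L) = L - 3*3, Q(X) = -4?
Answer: 7008/423578635 ≈ 1.6545e-5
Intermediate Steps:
d(L) = -9 + L (d(L) = L - 9 = -9 + L)
f = -4
t(a) = a³ (t(a) = a²*a = a³)
b(x) = -73 + x² (b(x) = (-9 + x²) + (-4)³ = (-9 + x²) - 64 = -73 + x²)
1/(b(-246) - 23636/28032) = 1/((-73 + (-246)²) - 23636/28032) = 1/((-73 + 60516) - 23636*1/28032) = 1/(60443 - 5909/7008) = 1/(423578635/7008) = 7008/423578635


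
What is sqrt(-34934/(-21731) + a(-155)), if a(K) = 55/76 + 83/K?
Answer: sqrt(30613731289465)/4128890 ≈ 1.3401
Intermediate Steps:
a(K) = 55/76 + 83/K (a(K) = 55*(1/76) + 83/K = 55/76 + 83/K)
sqrt(-34934/(-21731) + a(-155)) = sqrt(-34934/(-21731) + (55/76 + 83/(-155))) = sqrt(-34934*(-1/21731) + (55/76 + 83*(-1/155))) = sqrt(34934/21731 + (55/76 - 83/155)) = sqrt(34934/21731 + 2217/11780) = sqrt(14829037/8257780) = sqrt(30613731289465)/4128890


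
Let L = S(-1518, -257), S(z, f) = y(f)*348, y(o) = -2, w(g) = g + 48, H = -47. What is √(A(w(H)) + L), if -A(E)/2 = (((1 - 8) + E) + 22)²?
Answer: 2*I*√302 ≈ 34.756*I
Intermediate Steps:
w(g) = 48 + g
A(E) = -2*(15 + E)² (A(E) = -2*(((1 - 8) + E) + 22)² = -2*((-7 + E) + 22)² = -2*(15 + E)²)
S(z, f) = -696 (S(z, f) = -2*348 = -696)
L = -696
√(A(w(H)) + L) = √(-2*(15 + (48 - 47))² - 696) = √(-2*(15 + 1)² - 696) = √(-2*16² - 696) = √(-2*256 - 696) = √(-512 - 696) = √(-1208) = 2*I*√302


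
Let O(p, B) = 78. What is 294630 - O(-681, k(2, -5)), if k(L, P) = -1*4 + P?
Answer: 294552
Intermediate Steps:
k(L, P) = -4 + P
294630 - O(-681, k(2, -5)) = 294630 - 1*78 = 294630 - 78 = 294552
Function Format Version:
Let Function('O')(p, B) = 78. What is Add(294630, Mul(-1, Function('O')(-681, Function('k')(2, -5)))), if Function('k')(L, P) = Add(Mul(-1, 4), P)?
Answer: 294552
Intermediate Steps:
Function('k')(L, P) = Add(-4, P)
Add(294630, Mul(-1, Function('O')(-681, Function('k')(2, -5)))) = Add(294630, Mul(-1, 78)) = Add(294630, -78) = 294552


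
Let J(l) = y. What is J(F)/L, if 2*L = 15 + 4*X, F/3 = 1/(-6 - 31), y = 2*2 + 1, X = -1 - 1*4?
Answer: -2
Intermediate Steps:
X = -5 (X = -1 - 4 = -5)
y = 5 (y = 4 + 1 = 5)
F = -3/37 (F = 3/(-6 - 31) = 3/(-37) = 3*(-1/37) = -3/37 ≈ -0.081081)
L = -5/2 (L = (15 + 4*(-5))/2 = (15 - 20)/2 = (½)*(-5) = -5/2 ≈ -2.5000)
J(l) = 5
J(F)/L = 5/(-5/2) = 5*(-⅖) = -2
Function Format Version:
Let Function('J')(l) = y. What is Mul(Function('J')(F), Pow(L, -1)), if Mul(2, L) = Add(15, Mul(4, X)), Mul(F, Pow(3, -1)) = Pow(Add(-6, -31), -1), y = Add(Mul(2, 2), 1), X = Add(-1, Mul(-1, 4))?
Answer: -2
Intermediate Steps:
X = -5 (X = Add(-1, -4) = -5)
y = 5 (y = Add(4, 1) = 5)
F = Rational(-3, 37) (F = Mul(3, Pow(Add(-6, -31), -1)) = Mul(3, Pow(-37, -1)) = Mul(3, Rational(-1, 37)) = Rational(-3, 37) ≈ -0.081081)
L = Rational(-5, 2) (L = Mul(Rational(1, 2), Add(15, Mul(4, -5))) = Mul(Rational(1, 2), Add(15, -20)) = Mul(Rational(1, 2), -5) = Rational(-5, 2) ≈ -2.5000)
Function('J')(l) = 5
Mul(Function('J')(F), Pow(L, -1)) = Mul(5, Pow(Rational(-5, 2), -1)) = Mul(5, Rational(-2, 5)) = -2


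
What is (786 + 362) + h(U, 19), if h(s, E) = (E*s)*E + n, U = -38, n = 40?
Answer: -12530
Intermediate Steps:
h(s, E) = 40 + s*E² (h(s, E) = (E*s)*E + 40 = s*E² + 40 = 40 + s*E²)
(786 + 362) + h(U, 19) = (786 + 362) + (40 - 38*19²) = 1148 + (40 - 38*361) = 1148 + (40 - 13718) = 1148 - 13678 = -12530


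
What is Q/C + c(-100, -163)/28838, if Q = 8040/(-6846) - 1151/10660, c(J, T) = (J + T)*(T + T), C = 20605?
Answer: 10743597502273171/3613687635894700 ≈ 2.9730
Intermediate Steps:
c(J, T) = 2*T*(J + T) (c(J, T) = (J + T)*(2*T) = 2*T*(J + T))
Q = -15597691/12163060 (Q = 8040*(-1/6846) - 1151*1/10660 = -1340/1141 - 1151/10660 = -15597691/12163060 ≈ -1.2824)
Q/C + c(-100, -163)/28838 = -15597691/12163060/20605 + (2*(-163)*(-100 - 163))/28838 = -15597691/12163060*1/20605 + (2*(-163)*(-263))*(1/28838) = -15597691/250619851300 + 85738*(1/28838) = -15597691/250619851300 + 42869/14419 = 10743597502273171/3613687635894700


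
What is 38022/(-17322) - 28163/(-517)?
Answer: 78030352/1492579 ≈ 52.279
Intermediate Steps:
38022/(-17322) - 28163/(-517) = 38022*(-1/17322) - 28163*(-1/517) = -6337/2887 + 28163/517 = 78030352/1492579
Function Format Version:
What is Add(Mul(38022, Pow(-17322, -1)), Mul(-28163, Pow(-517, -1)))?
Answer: Rational(78030352, 1492579) ≈ 52.279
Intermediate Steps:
Add(Mul(38022, Pow(-17322, -1)), Mul(-28163, Pow(-517, -1))) = Add(Mul(38022, Rational(-1, 17322)), Mul(-28163, Rational(-1, 517))) = Add(Rational(-6337, 2887), Rational(28163, 517)) = Rational(78030352, 1492579)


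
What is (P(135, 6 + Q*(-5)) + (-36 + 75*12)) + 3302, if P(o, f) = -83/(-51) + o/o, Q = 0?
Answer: 212600/51 ≈ 4168.6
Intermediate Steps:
P(o, f) = 134/51 (P(o, f) = -83*(-1/51) + 1 = 83/51 + 1 = 134/51)
(P(135, 6 + Q*(-5)) + (-36 + 75*12)) + 3302 = (134/51 + (-36 + 75*12)) + 3302 = (134/51 + (-36 + 900)) + 3302 = (134/51 + 864) + 3302 = 44198/51 + 3302 = 212600/51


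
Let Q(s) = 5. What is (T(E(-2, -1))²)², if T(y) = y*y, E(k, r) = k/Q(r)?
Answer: 256/390625 ≈ 0.00065536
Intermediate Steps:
E(k, r) = k/5
T(y) = y²
(T(E(-2, -1))²)² = ((((⅕)*(-2))²)²)² = (((-⅖)²)²)² = ((4/25)²)² = (16/625)² = 256/390625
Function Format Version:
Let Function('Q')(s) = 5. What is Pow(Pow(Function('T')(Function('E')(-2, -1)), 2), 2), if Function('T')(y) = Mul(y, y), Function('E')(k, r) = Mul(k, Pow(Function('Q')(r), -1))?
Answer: Rational(256, 390625) ≈ 0.00065536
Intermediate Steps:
Function('E')(k, r) = Mul(Rational(1, 5), k) (Function('E')(k, r) = Mul(k, Pow(5, -1)) = Mul(k, Rational(1, 5)) = Mul(Rational(1, 5), k))
Function('T')(y) = Pow(y, 2)
Pow(Pow(Function('T')(Function('E')(-2, -1)), 2), 2) = Pow(Pow(Pow(Mul(Rational(1, 5), -2), 2), 2), 2) = Pow(Pow(Pow(Rational(-2, 5), 2), 2), 2) = Pow(Pow(Rational(4, 25), 2), 2) = Pow(Rational(16, 625), 2) = Rational(256, 390625)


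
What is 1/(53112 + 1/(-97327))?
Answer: 97327/5169231623 ≈ 1.8828e-5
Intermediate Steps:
1/(53112 + 1/(-97327)) = 1/(53112 - 1/97327) = 1/(5169231623/97327) = 97327/5169231623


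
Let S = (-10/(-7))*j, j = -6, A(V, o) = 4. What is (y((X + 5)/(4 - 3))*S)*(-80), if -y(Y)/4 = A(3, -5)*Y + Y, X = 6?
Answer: -1056000/7 ≈ -1.5086e+5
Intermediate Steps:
S = -60/7 (S = -10/(-7)*(-6) = -10*(-⅐)*(-6) = (10/7)*(-6) = -60/7 ≈ -8.5714)
y(Y) = -20*Y (y(Y) = -4*(4*Y + Y) = -20*Y)
(y((X + 5)/(4 - 3))*S)*(-80) = (-20*(6 + 5)/(4 - 3)*(-60/7))*(-80) = (-220/1*(-60/7))*(-80) = (-220*(-60/7))*(-80) = (-20*11*(-60/7))*(-80) = -220*(-60/7)*(-80) = (13200/7)*(-80) = -1056000/7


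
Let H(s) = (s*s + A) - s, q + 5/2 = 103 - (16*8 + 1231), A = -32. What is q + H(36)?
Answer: -61/2 ≈ -30.500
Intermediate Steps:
q = -2517/2 (q = -5/2 + (103 - (16*8 + 1231)) = -5/2 + (103 - (128 + 1231)) = -5/2 + (103 - 1*1359) = -5/2 + (103 - 1359) = -5/2 - 1256 = -2517/2 ≈ -1258.5)
H(s) = -32 + s² - s (H(s) = (s*s - 32) - s = (s² - 32) - s = (-32 + s²) - s = -32 + s² - s)
q + H(36) = -2517/2 + (-32 + 36² - 1*36) = -2517/2 + (-32 + 1296 - 36) = -2517/2 + 1228 = -61/2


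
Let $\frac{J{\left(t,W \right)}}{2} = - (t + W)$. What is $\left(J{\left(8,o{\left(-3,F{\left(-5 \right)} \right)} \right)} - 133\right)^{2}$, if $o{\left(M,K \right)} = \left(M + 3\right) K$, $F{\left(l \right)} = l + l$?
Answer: $22201$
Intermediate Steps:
$F{\left(l \right)} = 2 l$
$o{\left(M,K \right)} = K \left(3 + M\right)$ ($o{\left(M,K \right)} = \left(3 + M\right) K = K \left(3 + M\right)$)
$J{\left(t,W \right)} = - 2 W - 2 t$ ($J{\left(t,W \right)} = 2 \left(- (t + W)\right) = 2 \left(- (W + t)\right) = 2 \left(- W - t\right) = - 2 W - 2 t$)
$\left(J{\left(8,o{\left(-3,F{\left(-5 \right)} \right)} \right)} - 133\right)^{2} = \left(\left(- 2 \cdot 2 \left(-5\right) \left(3 - 3\right) - 16\right) - 133\right)^{2} = \left(\left(- 2 \left(\left(-10\right) 0\right) - 16\right) - 133\right)^{2} = \left(\left(\left(-2\right) 0 - 16\right) - 133\right)^{2} = \left(\left(0 - 16\right) - 133\right)^{2} = \left(-16 - 133\right)^{2} = \left(-149\right)^{2} = 22201$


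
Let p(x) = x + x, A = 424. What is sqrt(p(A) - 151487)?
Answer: I*sqrt(150639) ≈ 388.12*I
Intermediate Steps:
p(x) = 2*x
sqrt(p(A) - 151487) = sqrt(2*424 - 151487) = sqrt(848 - 151487) = sqrt(-150639) = I*sqrt(150639)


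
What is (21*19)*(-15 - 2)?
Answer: -6783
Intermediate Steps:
(21*19)*(-15 - 2) = 399*(-17) = -6783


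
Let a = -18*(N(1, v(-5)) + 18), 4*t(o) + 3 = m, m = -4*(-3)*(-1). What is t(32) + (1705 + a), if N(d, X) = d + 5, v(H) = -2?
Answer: 5077/4 ≈ 1269.3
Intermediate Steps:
m = -12 (m = 12*(-1) = -12)
t(o) = -15/4 (t(o) = -¾ + (¼)*(-12) = -¾ - 3 = -15/4)
N(d, X) = 5 + d
a = -432 (a = -18*((5 + 1) + 18) = -18*(6 + 18) = -18*24 = -1*432 = -432)
t(32) + (1705 + a) = -15/4 + (1705 - 432) = -15/4 + 1273 = 5077/4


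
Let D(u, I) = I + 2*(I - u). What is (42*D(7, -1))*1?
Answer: -714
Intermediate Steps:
D(u, I) = -2*u + 3*I (D(u, I) = I + (-2*u + 2*I) = -2*u + 3*I)
(42*D(7, -1))*1 = (42*(-2*7 + 3*(-1)))*1 = (42*(-14 - 3))*1 = (42*(-17))*1 = -714*1 = -714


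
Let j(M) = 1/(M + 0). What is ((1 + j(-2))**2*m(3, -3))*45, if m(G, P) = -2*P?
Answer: 135/2 ≈ 67.500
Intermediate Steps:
j(M) = 1/M
((1 + j(-2))**2*m(3, -3))*45 = ((1 + 1/(-2))**2*(-2*(-3)))*45 = ((1 - 1/2)**2*6)*45 = ((1/2)**2*6)*45 = ((1/4)*6)*45 = (3/2)*45 = 135/2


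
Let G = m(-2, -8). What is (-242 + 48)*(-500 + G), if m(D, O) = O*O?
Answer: 84584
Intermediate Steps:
m(D, O) = O²
G = 64 (G = (-8)² = 64)
(-242 + 48)*(-500 + G) = (-242 + 48)*(-500 + 64) = -194*(-436) = 84584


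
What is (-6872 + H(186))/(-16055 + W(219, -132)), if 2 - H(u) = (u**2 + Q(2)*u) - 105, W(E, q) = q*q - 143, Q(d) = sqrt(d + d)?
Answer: -41733/1226 ≈ -34.040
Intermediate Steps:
Q(d) = sqrt(2)*sqrt(d) (Q(d) = sqrt(2*d) = sqrt(2)*sqrt(d))
W(E, q) = -143 + q**2 (W(E, q) = q**2 - 143 = -143 + q**2)
H(u) = 107 - u**2 - 2*u (H(u) = 2 - ((u**2 + (sqrt(2)*sqrt(2))*u) - 105) = 2 - ((u**2 + 2*u) - 105) = 2 - (-105 + u**2 + 2*u) = 2 + (105 - u**2 - 2*u) = 107 - u**2 - 2*u)
(-6872 + H(186))/(-16055 + W(219, -132)) = (-6872 + (107 - 1*186**2 - 2*186))/(-16055 + (-143 + (-132)**2)) = (-6872 + (107 - 1*34596 - 372))/(-16055 + (-143 + 17424)) = (-6872 + (107 - 34596 - 372))/(-16055 + 17281) = (-6872 - 34861)/1226 = -41733*1/1226 = -41733/1226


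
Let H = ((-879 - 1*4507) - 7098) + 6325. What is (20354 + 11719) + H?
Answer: 25914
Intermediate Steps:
H = -6159 (H = ((-879 - 4507) - 7098) + 6325 = (-5386 - 7098) + 6325 = -12484 + 6325 = -6159)
(20354 + 11719) + H = (20354 + 11719) - 6159 = 32073 - 6159 = 25914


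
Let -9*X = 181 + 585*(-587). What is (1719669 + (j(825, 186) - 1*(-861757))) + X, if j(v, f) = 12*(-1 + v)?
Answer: 23665040/9 ≈ 2.6294e+6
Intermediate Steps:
j(v, f) = -12 + 12*v
X = 343214/9 (X = -(181 + 585*(-587))/9 = -(181 - 343395)/9 = -1/9*(-343214) = 343214/9 ≈ 38135.)
(1719669 + (j(825, 186) - 1*(-861757))) + X = (1719669 + ((-12 + 12*825) - 1*(-861757))) + 343214/9 = (1719669 + ((-12 + 9900) + 861757)) + 343214/9 = (1719669 + (9888 + 861757)) + 343214/9 = (1719669 + 871645) + 343214/9 = 2591314 + 343214/9 = 23665040/9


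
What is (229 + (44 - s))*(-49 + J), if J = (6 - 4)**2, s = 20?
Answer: -11385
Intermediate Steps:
J = 4 (J = 2**2 = 4)
(229 + (44 - s))*(-49 + J) = (229 + (44 - 1*20))*(-49 + 4) = (229 + (44 - 20))*(-45) = (229 + 24)*(-45) = 253*(-45) = -11385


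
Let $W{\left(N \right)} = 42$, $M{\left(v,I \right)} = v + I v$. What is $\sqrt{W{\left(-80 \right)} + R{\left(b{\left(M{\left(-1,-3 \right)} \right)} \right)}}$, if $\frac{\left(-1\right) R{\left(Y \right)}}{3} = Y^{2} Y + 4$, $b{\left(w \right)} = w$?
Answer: $\sqrt{6} \approx 2.4495$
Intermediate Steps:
$R{\left(Y \right)} = -12 - 3 Y^{3}$ ($R{\left(Y \right)} = - 3 \left(Y^{2} Y + 4\right) = - 3 \left(Y^{3} + 4\right) = - 3 \left(4 + Y^{3}\right) = -12 - 3 Y^{3}$)
$\sqrt{W{\left(-80 \right)} + R{\left(b{\left(M{\left(-1,-3 \right)} \right)} \right)}} = \sqrt{42 - \left(12 + 3 \left(- (1 - 3)\right)^{3}\right)} = \sqrt{42 - \left(12 + 3 \left(\left(-1\right) \left(-2\right)\right)^{3}\right)} = \sqrt{42 - \left(12 + 3 \cdot 2^{3}\right)} = \sqrt{42 - 36} = \sqrt{6}$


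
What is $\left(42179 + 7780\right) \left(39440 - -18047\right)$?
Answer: $2871993033$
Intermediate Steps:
$\left(42179 + 7780\right) \left(39440 - -18047\right) = 49959 \left(39440 + \left(-6825 + 24872\right)\right) = 49959 \left(39440 + 18047\right) = 49959 \cdot 57487 = 2871993033$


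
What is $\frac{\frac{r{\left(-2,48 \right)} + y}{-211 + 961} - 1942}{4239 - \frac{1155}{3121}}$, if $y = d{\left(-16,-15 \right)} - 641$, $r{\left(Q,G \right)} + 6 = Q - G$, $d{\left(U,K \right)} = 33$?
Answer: $- \frac{1136952211}{2480393250} \approx -0.45838$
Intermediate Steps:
$r{\left(Q,G \right)} = -6 + Q - G$ ($r{\left(Q,G \right)} = -6 - \left(G - Q\right) = -6 + Q - G$)
$y = -608$ ($y = 33 - 641 = -608$)
$\frac{\frac{r{\left(-2,48 \right)} + y}{-211 + 961} - 1942}{4239 - \frac{1155}{3121}} = \frac{\frac{\left(-6 - 2 - 48\right) - 608}{-211 + 961} - 1942}{4239 - \frac{1155}{3121}} = \frac{\frac{\left(-6 - 2 - 48\right) - 608}{750} - 1942}{4239 - \frac{1155}{3121}} = \frac{\left(-56 - 608\right) \frac{1}{750} - 1942}{4239 - \frac{1155}{3121}} = \frac{\left(-664\right) \frac{1}{750} - 1942}{\frac{13228764}{3121}} = \left(- \frac{332}{375} - 1942\right) \frac{3121}{13228764} = \left(- \frac{728582}{375}\right) \frac{3121}{13228764} = - \frac{1136952211}{2480393250}$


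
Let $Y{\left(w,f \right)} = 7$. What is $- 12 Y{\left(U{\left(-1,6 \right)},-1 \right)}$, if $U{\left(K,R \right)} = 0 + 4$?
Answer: $-84$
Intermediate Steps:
$U{\left(K,R \right)} = 4$
$- 12 Y{\left(U{\left(-1,6 \right)},-1 \right)} = \left(-12\right) 7 = -84$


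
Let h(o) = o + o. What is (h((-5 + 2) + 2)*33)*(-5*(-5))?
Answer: -1650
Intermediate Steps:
h(o) = 2*o
(h((-5 + 2) + 2)*33)*(-5*(-5)) = ((2*((-5 + 2) + 2))*33)*(-5*(-5)) = ((2*(-3 + 2))*33)*25 = ((2*(-1))*33)*25 = -2*33*25 = -66*25 = -1650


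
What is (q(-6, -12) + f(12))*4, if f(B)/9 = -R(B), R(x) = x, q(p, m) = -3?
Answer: -444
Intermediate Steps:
f(B) = -9*B (f(B) = 9*(-B) = -9*B)
(q(-6, -12) + f(12))*4 = (-3 - 9*12)*4 = (-3 - 108)*4 = -111*4 = -444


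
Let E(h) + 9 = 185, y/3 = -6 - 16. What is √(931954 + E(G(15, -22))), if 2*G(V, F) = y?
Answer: 3*√103570 ≈ 965.47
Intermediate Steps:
y = -66 (y = 3*(-6 - 16) = 3*(-22) = -66)
G(V, F) = -33 (G(V, F) = (½)*(-66) = -33)
E(h) = 176 (E(h) = -9 + 185 = 176)
√(931954 + E(G(15, -22))) = √(931954 + 176) = √932130 = 3*√103570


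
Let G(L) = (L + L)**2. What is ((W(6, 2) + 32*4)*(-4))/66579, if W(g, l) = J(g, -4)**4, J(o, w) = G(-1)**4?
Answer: -5726623232/22193 ≈ -2.5804e+5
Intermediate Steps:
G(L) = 4*L**2 (G(L) = (2*L)**2 = 4*L**2)
J(o, w) = 256 (J(o, w) = (4*(-1)**2)**4 = (4*1)**4 = 4**4 = 256)
W(g, l) = 4294967296 (W(g, l) = 256**4 = 4294967296)
((W(6, 2) + 32*4)*(-4))/66579 = ((4294967296 + 32*4)*(-4))/66579 = ((4294967296 + 128)*(-4))*(1/66579) = (4294967424*(-4))*(1/66579) = -17179869696*1/66579 = -5726623232/22193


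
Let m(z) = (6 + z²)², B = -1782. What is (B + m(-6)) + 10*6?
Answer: 42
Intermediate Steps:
(B + m(-6)) + 10*6 = (-1782 + (6 + (-6)²)²) + 10*6 = (-1782 + (6 + 36)²) + 60 = (-1782 + 42²) + 60 = (-1782 + 1764) + 60 = -18 + 60 = 42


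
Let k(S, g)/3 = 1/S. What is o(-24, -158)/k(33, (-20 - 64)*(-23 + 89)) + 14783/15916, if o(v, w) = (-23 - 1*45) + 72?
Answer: 715087/15916 ≈ 44.929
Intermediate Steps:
o(v, w) = 4 (o(v, w) = (-23 - 45) + 72 = -68 + 72 = 4)
k(S, g) = 3/S
o(-24, -158)/k(33, (-20 - 64)*(-23 + 89)) + 14783/15916 = 4/((3/33)) + 14783/15916 = 4/((3*(1/33))) + 14783*(1/15916) = 4/(1/11) + 14783/15916 = 4*11 + 14783/15916 = 44 + 14783/15916 = 715087/15916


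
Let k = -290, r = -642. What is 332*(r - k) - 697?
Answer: -117561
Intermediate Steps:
332*(r - k) - 697 = 332*(-642 - 1*(-290)) - 697 = 332*(-642 + 290) - 697 = 332*(-352) - 697 = -116864 - 697 = -117561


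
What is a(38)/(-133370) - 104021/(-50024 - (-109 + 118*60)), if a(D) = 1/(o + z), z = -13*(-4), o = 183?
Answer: 652044184791/357266888050 ≈ 1.8251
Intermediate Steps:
z = 52
a(D) = 1/235 (a(D) = 1/(183 + 52) = 1/235)
a(38)/(-133370) - 104021/(-50024 - (-109 + 118*60)) = (1/235)/(-133370) - 104021/(-50024 - (-109 + 118*60)) = (1/235)*(-1/133370) - 104021/(-50024 - (-109 + 7080)) = -1/31341950 - 104021/(-50024 - 1*6971) = -1/31341950 - 104021/(-50024 - 6971) = -1/31341950 - 104021/(-56995) = -1/31341950 - 104021*(-1/56995) = -1/31341950 + 104021/56995 = 652044184791/357266888050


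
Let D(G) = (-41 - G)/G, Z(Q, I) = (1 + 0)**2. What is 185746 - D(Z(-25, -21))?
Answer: 185788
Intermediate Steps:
Z(Q, I) = 1 (Z(Q, I) = 1**2 = 1)
D(G) = (-41 - G)/G
185746 - D(Z(-25, -21)) = 185746 - (-41 - 1*1)/1 = 185746 - (-41 - 1) = 185746 - (-42) = 185746 - 1*(-42) = 185746 + 42 = 185788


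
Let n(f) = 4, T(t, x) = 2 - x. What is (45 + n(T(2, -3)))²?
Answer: 2401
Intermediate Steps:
(45 + n(T(2, -3)))² = (45 + 4)² = 49² = 2401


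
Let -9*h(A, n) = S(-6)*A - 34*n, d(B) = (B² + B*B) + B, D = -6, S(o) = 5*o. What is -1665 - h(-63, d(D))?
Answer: -5113/3 ≈ -1704.3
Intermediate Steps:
d(B) = B + 2*B² (d(B) = (B² + B²) + B = 2*B² + B = B + 2*B²)
h(A, n) = 10*A/3 + 34*n/9 (h(A, n) = -((5*(-6))*A - 34*n)/9 = -(-30*A - 34*n)/9 = -(-34*n - 30*A)/9 = 10*A/3 + 34*n/9)
-1665 - h(-63, d(D)) = -1665 - ((10/3)*(-63) + 34*(-6*(1 + 2*(-6)))/9) = -1665 - (-210 + 34*(-6*(1 - 12))/9) = -1665 - (-210 + 34*(-6*(-11))/9) = -1665 - (-210 + (34/9)*66) = -1665 - (-210 + 748/3) = -1665 - 1*118/3 = -1665 - 118/3 = -5113/3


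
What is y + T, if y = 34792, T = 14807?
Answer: 49599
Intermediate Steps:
y + T = 34792 + 14807 = 49599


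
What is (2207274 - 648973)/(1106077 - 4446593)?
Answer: -1558301/3340516 ≈ -0.46649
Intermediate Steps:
(2207274 - 648973)/(1106077 - 4446593) = 1558301/(-3340516) = 1558301*(-1/3340516) = -1558301/3340516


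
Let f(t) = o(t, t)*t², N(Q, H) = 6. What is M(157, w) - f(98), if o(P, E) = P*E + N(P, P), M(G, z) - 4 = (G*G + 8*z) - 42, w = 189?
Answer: -92268317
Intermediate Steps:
M(G, z) = -38 + G² + 8*z (M(G, z) = 4 + ((G*G + 8*z) - 42) = 4 + ((G² + 8*z) - 42) = 4 + (-42 + G² + 8*z) = -38 + G² + 8*z)
o(P, E) = 6 + E*P (o(P, E) = P*E + 6 = E*P + 6 = 6 + E*P)
f(t) = t²*(6 + t²) (f(t) = (6 + t*t)*t² = (6 + t²)*t² = t²*(6 + t²))
M(157, w) - f(98) = (-38 + 157² + 8*189) - 98²*(6 + 98²) = (-38 + 24649 + 1512) - 9604*(6 + 9604) = 26123 - 9604*9610 = 26123 - 1*92294440 = 26123 - 92294440 = -92268317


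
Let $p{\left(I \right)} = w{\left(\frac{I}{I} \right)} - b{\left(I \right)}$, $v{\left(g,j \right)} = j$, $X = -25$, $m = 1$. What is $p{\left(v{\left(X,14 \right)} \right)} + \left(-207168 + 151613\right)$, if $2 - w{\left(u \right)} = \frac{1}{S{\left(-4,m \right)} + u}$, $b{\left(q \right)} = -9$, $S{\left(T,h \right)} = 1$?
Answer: $- \frac{111089}{2} \approx -55545.0$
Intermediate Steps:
$w{\left(u \right)} = 2 - \frac{1}{1 + u}$
$p{\left(I \right)} = \frac{21}{2}$ ($p{\left(I \right)} = \frac{1 + 2 \frac{I}{I}}{1 + \frac{I}{I}} - -9 = \frac{1 + 2 \cdot 1}{1 + 1} + 9 = \frac{1 + 2}{2} + 9 = \frac{1}{2} \cdot 3 + 9 = \frac{3}{2} + 9 = \frac{21}{2}$)
$p{\left(v{\left(X,14 \right)} \right)} + \left(-207168 + 151613\right) = \frac{21}{2} + \left(-207168 + 151613\right) = \frac{21}{2} - 55555 = - \frac{111089}{2}$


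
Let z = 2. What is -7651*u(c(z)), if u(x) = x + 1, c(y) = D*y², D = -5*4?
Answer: 604429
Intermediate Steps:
D = -20
c(y) = -20*y²
u(x) = 1 + x
-7651*u(c(z)) = -7651*(1 - 20*2²) = -7651*(1 - 20*4) = -7651*(1 - 80) = -7651*(-79) = 604429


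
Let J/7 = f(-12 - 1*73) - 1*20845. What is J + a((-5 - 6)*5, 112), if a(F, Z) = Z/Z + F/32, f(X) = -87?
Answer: -4688791/32 ≈ -1.4652e+5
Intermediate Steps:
J = -146524 (J = 7*(-87 - 1*20845) = 7*(-87 - 20845) = 7*(-20932) = -146524)
a(F, Z) = 1 + F/32 (a(F, Z) = 1 + F*(1/32) = 1 + F/32)
J + a((-5 - 6)*5, 112) = -146524 + (1 + ((-5 - 6)*5)/32) = -146524 + (1 + (-11*5)/32) = -146524 + (1 + (1/32)*(-55)) = -146524 + (1 - 55/32) = -146524 - 23/32 = -4688791/32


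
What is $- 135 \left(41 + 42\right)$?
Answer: $-11205$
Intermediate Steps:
$- 135 \left(41 + 42\right) = \left(-135\right) 83 = -11205$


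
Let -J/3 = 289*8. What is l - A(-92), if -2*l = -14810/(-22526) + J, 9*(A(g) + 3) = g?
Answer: 705695461/202734 ≈ 3480.9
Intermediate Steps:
J = -6936 (J = -867*8 = -3*2312 = -6936)
A(g) = -3 + g/9
l = 78112763/22526 (l = -(-14810/(-22526) - 6936)/2 = -(-14810*(-1/22526) - 6936)/2 = -(7405/11263 - 6936)/2 = -½*(-78112763/11263) = 78112763/22526 ≈ 3467.7)
l - A(-92) = 78112763/22526 - (-3 + (⅑)*(-92)) = 78112763/22526 - (-3 - 92/9) = 78112763/22526 - 1*(-119/9) = 78112763/22526 + 119/9 = 705695461/202734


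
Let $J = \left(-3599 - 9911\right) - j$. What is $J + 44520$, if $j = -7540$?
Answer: $38550$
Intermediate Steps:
$J = -5970$ ($J = \left(-3599 - 9911\right) - -7540 = \left(-3599 - 9911\right) + 7540 = -13510 + 7540 = -5970$)
$J + 44520 = -5970 + 44520 = 38550$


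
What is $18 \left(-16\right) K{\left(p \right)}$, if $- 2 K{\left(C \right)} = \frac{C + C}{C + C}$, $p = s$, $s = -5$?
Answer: $144$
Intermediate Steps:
$p = -5$
$K{\left(C \right)} = - \frac{1}{2}$ ($K{\left(C \right)} = - \frac{\left(C + C\right) \frac{1}{C + C}}{2} = - \frac{2 C \frac{1}{2 C}}{2} = \left(- \frac{1}{2}\right) 1 = - \frac{1}{2}$)
$18 \left(-16\right) K{\left(p \right)} = 18 \left(-16\right) \left(- \frac{1}{2}\right) = \left(-288\right) \left(- \frac{1}{2}\right) = 144$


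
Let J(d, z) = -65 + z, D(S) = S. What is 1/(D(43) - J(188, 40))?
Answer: 1/68 ≈ 0.014706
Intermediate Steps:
1/(D(43) - J(188, 40)) = 1/(43 - (-65 + 40)) = 1/(43 - 1*(-25)) = 1/(43 + 25) = 1/68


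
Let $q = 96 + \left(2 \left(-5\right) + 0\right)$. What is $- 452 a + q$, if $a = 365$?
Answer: $-164894$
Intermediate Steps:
$q = 86$ ($q = 96 + \left(-10 + 0\right) = 96 - 10 = 86$)
$- 452 a + q = \left(-452\right) 365 + 86 = -164980 + 86 = -164894$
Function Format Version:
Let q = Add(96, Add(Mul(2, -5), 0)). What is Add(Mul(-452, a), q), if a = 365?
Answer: -164894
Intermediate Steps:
q = 86 (q = Add(96, Add(-10, 0)) = Add(96, -10) = 86)
Add(Mul(-452, a), q) = Add(Mul(-452, 365), 86) = Add(-164980, 86) = -164894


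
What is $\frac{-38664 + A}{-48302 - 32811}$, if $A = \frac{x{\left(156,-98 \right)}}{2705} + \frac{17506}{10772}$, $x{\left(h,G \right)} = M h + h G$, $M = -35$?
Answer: $\frac{563388914183}{1181745841690} \approx 0.47674$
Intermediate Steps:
$x{\left(h,G \right)} = - 35 h + G h$ ($x{\left(h,G \right)} = - 35 h + h G = - 35 h + G h$)
$A = - \frac{88071863}{14569130}$ ($A = \frac{156 \left(-35 - 98\right)}{2705} + \frac{17506}{10772} = 156 \left(-133\right) \frac{1}{2705} + 17506 \cdot \frac{1}{10772} = \left(-20748\right) \frac{1}{2705} + \frac{8753}{5386} = - \frac{20748}{2705} + \frac{8753}{5386} = - \frac{88071863}{14569130} \approx -6.0451$)
$\frac{-38664 + A}{-48302 - 32811} = \frac{-38664 - \frac{88071863}{14569130}}{-48302 - 32811} = - \frac{563388914183}{14569130 \left(-81113\right)} = \left(- \frac{563388914183}{14569130}\right) \left(- \frac{1}{81113}\right) = \frac{563388914183}{1181745841690}$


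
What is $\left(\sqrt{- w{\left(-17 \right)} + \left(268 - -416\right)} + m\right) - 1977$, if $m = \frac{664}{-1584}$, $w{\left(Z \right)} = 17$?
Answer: $- \frac{391529}{198} + \sqrt{667} \approx -1951.6$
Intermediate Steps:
$m = - \frac{83}{198}$ ($m = 664 \left(- \frac{1}{1584}\right) = - \frac{83}{198} \approx -0.41919$)
$\left(\sqrt{- w{\left(-17 \right)} + \left(268 - -416\right)} + m\right) - 1977 = \left(\sqrt{\left(-1\right) 17 + \left(268 - -416\right)} - \frac{83}{198}\right) - 1977 = \left(\sqrt{-17 + \left(268 + 416\right)} - \frac{83}{198}\right) - 1977 = \left(\sqrt{-17 + 684} - \frac{83}{198}\right) - 1977 = \left(\sqrt{667} - \frac{83}{198}\right) - 1977 = \left(- \frac{83}{198} + \sqrt{667}\right) - 1977 = - \frac{391529}{198} + \sqrt{667}$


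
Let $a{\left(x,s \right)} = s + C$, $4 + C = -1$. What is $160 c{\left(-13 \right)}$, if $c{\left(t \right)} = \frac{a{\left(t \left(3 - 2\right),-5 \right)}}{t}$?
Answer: $\frac{1600}{13} \approx 123.08$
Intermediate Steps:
$C = -5$ ($C = -4 - 1 = -5$)
$a{\left(x,s \right)} = -5 + s$ ($a{\left(x,s \right)} = s - 5 = -5 + s$)
$c{\left(t \right)} = - \frac{10}{t}$ ($c{\left(t \right)} = \frac{-5 - 5}{t} = - \frac{10}{t}$)
$160 c{\left(-13 \right)} = 160 \left(- \frac{10}{-13}\right) = 160 \left(\left(-10\right) \left(- \frac{1}{13}\right)\right) = 160 \cdot \frac{10}{13} = \frac{1600}{13}$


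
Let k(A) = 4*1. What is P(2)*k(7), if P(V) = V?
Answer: 8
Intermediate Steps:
k(A) = 4
P(2)*k(7) = 2*4 = 8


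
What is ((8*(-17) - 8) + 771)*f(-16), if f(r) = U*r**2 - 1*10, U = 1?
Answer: 154242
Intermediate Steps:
f(r) = -10 + r**2 (f(r) = 1*r**2 - 1*10 = r**2 - 10 = -10 + r**2)
((8*(-17) - 8) + 771)*f(-16) = ((8*(-17) - 8) + 771)*(-10 + (-16)**2) = ((-136 - 8) + 771)*(-10 + 256) = (-144 + 771)*246 = 627*246 = 154242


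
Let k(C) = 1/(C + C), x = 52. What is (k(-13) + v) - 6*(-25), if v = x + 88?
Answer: 7539/26 ≈ 289.96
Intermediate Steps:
v = 140 (v = 52 + 88 = 140)
k(C) = 1/(2*C)
(k(-13) + v) - 6*(-25) = ((½)/(-13) + 140) - 6*(-25) = ((½)*(-1/13) + 140) + 150 = (-1/26 + 140) + 150 = 3639/26 + 150 = 7539/26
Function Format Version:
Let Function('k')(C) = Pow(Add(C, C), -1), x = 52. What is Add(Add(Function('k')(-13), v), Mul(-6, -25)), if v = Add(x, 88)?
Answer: Rational(7539, 26) ≈ 289.96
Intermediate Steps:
v = 140 (v = Add(52, 88) = 140)
Function('k')(C) = Mul(Rational(1, 2), Pow(C, -1)) (Function('k')(C) = Pow(Mul(2, C), -1) = Mul(Rational(1, 2), Pow(C, -1)))
Add(Add(Function('k')(-13), v), Mul(-6, -25)) = Add(Add(Mul(Rational(1, 2), Pow(-13, -1)), 140), Mul(-6, -25)) = Add(Add(Mul(Rational(1, 2), Rational(-1, 13)), 140), 150) = Add(Add(Rational(-1, 26), 140), 150) = Add(Rational(3639, 26), 150) = Rational(7539, 26)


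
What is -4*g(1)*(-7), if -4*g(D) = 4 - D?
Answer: -21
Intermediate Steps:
g(D) = -1 + D/4 (g(D) = -(4 - D)/4 = -1 + D/4)
-4*g(1)*(-7) = -4*(-1 + (¼)*1)*(-7) = -4*(-1 + ¼)*(-7) = -4*(-¾)*(-7) = 3*(-7) = -21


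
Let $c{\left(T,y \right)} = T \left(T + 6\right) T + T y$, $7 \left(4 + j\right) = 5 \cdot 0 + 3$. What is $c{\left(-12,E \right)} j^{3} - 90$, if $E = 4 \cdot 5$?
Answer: $\frac{17219130}{343} \approx 50202.0$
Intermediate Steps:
$j = - \frac{25}{7}$ ($j = -4 + \frac{5 \cdot 0 + 3}{7} = -4 + \frac{0 + 3}{7} = -4 + \frac{1}{7} \cdot 3 = -4 + \frac{3}{7} = - \frac{25}{7} \approx -3.5714$)
$E = 20$
$c{\left(T,y \right)} = T y + T^{2} \left(6 + T\right)$ ($c{\left(T,y \right)} = T \left(6 + T\right) T + T y = T^{2} \left(6 + T\right) + T y = T y + T^{2} \left(6 + T\right)$)
$c{\left(-12,E \right)} j^{3} - 90 = - 12 \left(20 + \left(-12\right)^{2} + 6 \left(-12\right)\right) \left(- \frac{25}{7}\right)^{3} - 90 = - 12 \left(20 + 144 - 72\right) \left(- \frac{15625}{343}\right) - 90 = \left(-12\right) 92 \left(- \frac{15625}{343}\right) - 90 = \left(-1104\right) \left(- \frac{15625}{343}\right) - 90 = \frac{17250000}{343} - 90 = \frac{17219130}{343}$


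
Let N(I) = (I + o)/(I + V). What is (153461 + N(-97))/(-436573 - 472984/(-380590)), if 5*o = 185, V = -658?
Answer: -4409634293785/12544690803993 ≈ -0.35151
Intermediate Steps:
o = 37 (o = (⅕)*185 = 37)
N(I) = (37 + I)/(-658 + I) (N(I) = (I + 37)/(I - 658) = (37 + I)/(-658 + I))
(153461 + N(-97))/(-436573 - 472984/(-380590)) = (153461 + (37 - 97)/(-658 - 97))/(-436573 - 472984/(-380590)) = (153461 - 60/(-755))/(-436573 - 472984*(-1/380590)) = (153461 - 1/755*(-60))/(-436573 + 236492/190295) = (153461 + 12/151)/(-83077422543/190295) = (23172623/151)*(-190295/83077422543) = -4409634293785/12544690803993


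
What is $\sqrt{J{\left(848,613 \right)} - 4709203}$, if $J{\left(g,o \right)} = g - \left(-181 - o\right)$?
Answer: $i \sqrt{4707561} \approx 2169.7 i$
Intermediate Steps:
$J{\left(g,o \right)} = 181 + g + o$ ($J{\left(g,o \right)} = g + \left(181 + o\right) = 181 + g + o$)
$\sqrt{J{\left(848,613 \right)} - 4709203} = \sqrt{\left(181 + 848 + 613\right) - 4709203} = \sqrt{1642 - 4709203} = \sqrt{-4707561} = i \sqrt{4707561}$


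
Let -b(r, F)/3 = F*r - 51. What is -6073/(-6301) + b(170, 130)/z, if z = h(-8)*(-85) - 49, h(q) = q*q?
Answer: 450126944/34586189 ≈ 13.015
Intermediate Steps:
h(q) = q²
b(r, F) = 153 - 3*F*r (b(r, F) = -3*(F*r - 51) = -3*(-51 + F*r) = 153 - 3*F*r)
z = -5489 (z = (-8)²*(-85) - 49 = 64*(-85) - 49 = -5440 - 49 = -5489)
-6073/(-6301) + b(170, 130)/z = -6073/(-6301) + (153 - 3*130*170)/(-5489) = -6073*(-1/6301) + (153 - 66300)*(-1/5489) = 6073/6301 - 66147*(-1/5489) = 6073/6301 + 66147/5489 = 450126944/34586189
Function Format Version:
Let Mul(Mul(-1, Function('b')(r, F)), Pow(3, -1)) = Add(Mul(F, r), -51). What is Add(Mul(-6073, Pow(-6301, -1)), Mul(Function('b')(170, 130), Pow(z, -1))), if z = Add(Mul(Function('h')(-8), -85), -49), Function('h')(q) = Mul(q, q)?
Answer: Rational(450126944, 34586189) ≈ 13.015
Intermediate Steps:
Function('h')(q) = Pow(q, 2)
Function('b')(r, F) = Add(153, Mul(-3, F, r)) (Function('b')(r, F) = Mul(-3, Add(Mul(F, r), -51)) = Mul(-3, Add(-51, Mul(F, r))) = Add(153, Mul(-3, F, r)))
z = -5489 (z = Add(Mul(Pow(-8, 2), -85), -49) = Add(Mul(64, -85), -49) = Add(-5440, -49) = -5489)
Add(Mul(-6073, Pow(-6301, -1)), Mul(Function('b')(170, 130), Pow(z, -1))) = Add(Mul(-6073, Pow(-6301, -1)), Mul(Add(153, Mul(-3, 130, 170)), Pow(-5489, -1))) = Add(Mul(-6073, Rational(-1, 6301)), Mul(Add(153, -66300), Rational(-1, 5489))) = Add(Rational(6073, 6301), Mul(-66147, Rational(-1, 5489))) = Add(Rational(6073, 6301), Rational(66147, 5489)) = Rational(450126944, 34586189)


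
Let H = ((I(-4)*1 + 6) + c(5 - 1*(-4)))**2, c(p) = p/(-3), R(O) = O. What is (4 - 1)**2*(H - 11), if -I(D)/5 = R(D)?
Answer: 4662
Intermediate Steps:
I(D) = -5*D
c(p) = -p/3 (c(p) = p*(-1/3) = -p/3)
H = 529 (H = ((-5*(-4)*1 + 6) - (5 - 1*(-4))/3)**2 = ((20*1 + 6) - (5 + 4)/3)**2 = ((20 + 6) - 1/3*9)**2 = (26 - 3)**2 = 23**2 = 529)
(4 - 1)**2*(H - 11) = (4 - 1)**2*(529 - 11) = 3**2*518 = 9*518 = 4662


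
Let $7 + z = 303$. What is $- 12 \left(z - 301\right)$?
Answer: $60$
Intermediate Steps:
$z = 296$ ($z = -7 + 303 = 296$)
$- 12 \left(z - 301\right) = - 12 \left(296 - 301\right) = \left(-12\right) \left(-5\right) = 60$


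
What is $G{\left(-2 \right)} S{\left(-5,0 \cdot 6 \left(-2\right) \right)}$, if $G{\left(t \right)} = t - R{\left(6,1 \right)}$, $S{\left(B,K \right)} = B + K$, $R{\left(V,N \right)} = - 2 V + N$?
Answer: $-45$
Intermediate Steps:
$R{\left(V,N \right)} = N - 2 V$
$G{\left(t \right)} = 11 + t$ ($G{\left(t \right)} = t - \left(1 - 12\right) = t - -11 = t + 11 = 11 + t$)
$G{\left(-2 \right)} S{\left(-5,0 \cdot 6 \left(-2\right) \right)} = \left(11 - 2\right) \left(-5 + 0 \cdot 6 \left(-2\right)\right) = 9 \left(-5 + 0 \left(-2\right)\right) = 9 \left(-5 + 0\right) = 9 \left(-5\right) = -45$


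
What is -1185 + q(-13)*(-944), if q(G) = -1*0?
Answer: -1185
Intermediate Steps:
q(G) = 0
-1185 + q(-13)*(-944) = -1185 + 0*(-944) = -1185 + 0 = -1185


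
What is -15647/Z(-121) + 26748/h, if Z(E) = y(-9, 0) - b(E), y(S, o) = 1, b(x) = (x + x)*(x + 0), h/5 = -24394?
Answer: 562628201/1785701785 ≈ 0.31507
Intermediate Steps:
h = -121970 (h = 5*(-24394) = -121970)
b(x) = 2*x**2 (b(x) = (2*x)*x = 2*x**2)
Z(E) = 1 - 2*E**2
-15647/Z(-121) + 26748/h = -15647/(1 - 2*(-121)**2) + 26748/(-121970) = -15647/(1 - 2*14641) + 26748*(-1/121970) = -15647/(1 - 29282) - 13374/60985 = -15647/(-29281) - 13374/60985 = -15647*(-1/29281) - 13374/60985 = 15647/29281 - 13374/60985 = 562628201/1785701785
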